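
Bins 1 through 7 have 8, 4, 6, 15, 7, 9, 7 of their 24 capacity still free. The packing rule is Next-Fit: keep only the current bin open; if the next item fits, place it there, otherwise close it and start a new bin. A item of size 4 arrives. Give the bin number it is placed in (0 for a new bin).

7

Next-Fit only looks at bin 7, which has 7 free.
4 fits there.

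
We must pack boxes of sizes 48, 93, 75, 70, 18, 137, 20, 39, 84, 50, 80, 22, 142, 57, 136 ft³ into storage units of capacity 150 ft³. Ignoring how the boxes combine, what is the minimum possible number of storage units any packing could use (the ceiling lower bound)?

Total size = 48 + 93 + 75 + 70 + 18 + 137 + 20 + 39 + 84 + 50 + 80 + 22 + 142 + 57 + 136 = 1071 ft³.
⌈1071 / 150⌉ = 8.

8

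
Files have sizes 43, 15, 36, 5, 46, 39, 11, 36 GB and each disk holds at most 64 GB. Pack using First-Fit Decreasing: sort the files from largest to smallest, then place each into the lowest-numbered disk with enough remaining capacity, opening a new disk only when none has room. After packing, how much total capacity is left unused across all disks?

89

Sorted descending: 46, 43, 39, 36, 36, 15, 11, 5.
Put 46 GB in disk 1; 18 GB remain.
Put 43 GB in disk 2; 21 GB remain.
Put 39 GB in disk 3; 25 GB remain.
Put 36 GB in disk 4; 28 GB remain.
Put 36 GB in disk 5; 28 GB remain.
Put 15 GB in disk 1; 3 GB remain.
Put 11 GB in disk 2; 10 GB remain.
Put 5 GB in disk 2; 5 GB remain.
5 disks × 64 GB = 320 GB; used 231 GB; unused 89 GB.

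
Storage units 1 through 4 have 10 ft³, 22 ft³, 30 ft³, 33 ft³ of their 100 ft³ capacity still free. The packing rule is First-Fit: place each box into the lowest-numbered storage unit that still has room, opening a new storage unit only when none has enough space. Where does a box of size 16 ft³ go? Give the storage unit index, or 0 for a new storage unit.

2

Storage units with room: storage unit 2 (22 ft³), storage unit 3 (30 ft³), storage unit 4 (33 ft³).
The first with room is storage unit 2.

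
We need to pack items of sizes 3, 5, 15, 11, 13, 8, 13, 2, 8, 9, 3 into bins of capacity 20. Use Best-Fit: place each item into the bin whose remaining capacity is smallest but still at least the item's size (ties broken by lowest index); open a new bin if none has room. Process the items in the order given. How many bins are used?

6 bins

bin 1: place 3, 17 left
bin 1: place 5, 12 left
bin 2: place 15, 5 left
bin 1: place 11, 1 left
bin 3: place 13, 7 left
bin 4: place 8, 12 left
bin 5: place 13, 7 left
bin 2: place 2, 3 left
bin 4: place 8, 4 left
bin 6: place 9, 11 left
bin 2: place 3, 0 left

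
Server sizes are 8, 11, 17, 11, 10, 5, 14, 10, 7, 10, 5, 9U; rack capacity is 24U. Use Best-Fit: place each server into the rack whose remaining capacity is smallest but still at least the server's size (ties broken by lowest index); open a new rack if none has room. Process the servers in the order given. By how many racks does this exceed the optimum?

Best-Fit: [8,11,5] [17,7] [11,10] [14,10] [10,5,9] → 5 racks.
Total size 117U; any packing needs at least ⌈117/24⌉ = 5 racks.
So 5 is already optimal.

0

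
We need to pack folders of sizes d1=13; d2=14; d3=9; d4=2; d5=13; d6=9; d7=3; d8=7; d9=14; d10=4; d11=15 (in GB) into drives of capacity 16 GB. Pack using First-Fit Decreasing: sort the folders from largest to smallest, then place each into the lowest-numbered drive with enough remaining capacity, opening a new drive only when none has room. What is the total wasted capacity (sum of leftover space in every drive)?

9

Sorted descending: 15, 14, 14, 13, 13, 9, 9, 7, 4, 3, 2.
drive 1: place 15 GB, 1 GB left
drive 2: place 14 GB, 2 GB left
drive 3: place 14 GB, 2 GB left
drive 4: place 13 GB, 3 GB left
drive 5: place 13 GB, 3 GB left
drive 6: place 9 GB, 7 GB left
drive 7: place 9 GB, 7 GB left
drive 6: place 7 GB, 0 GB left
drive 7: place 4 GB, 3 GB left
drive 4: place 3 GB, 0 GB left
drive 2: place 2 GB, 0 GB left
7 drives × 16 GB = 112 GB; used 103 GB; unused 9 GB.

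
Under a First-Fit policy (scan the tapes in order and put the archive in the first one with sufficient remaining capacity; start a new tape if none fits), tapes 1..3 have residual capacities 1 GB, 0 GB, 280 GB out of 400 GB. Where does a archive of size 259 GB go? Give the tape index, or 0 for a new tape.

3

Tapes with room: tape 3 (280 GB).
The first with room is tape 3.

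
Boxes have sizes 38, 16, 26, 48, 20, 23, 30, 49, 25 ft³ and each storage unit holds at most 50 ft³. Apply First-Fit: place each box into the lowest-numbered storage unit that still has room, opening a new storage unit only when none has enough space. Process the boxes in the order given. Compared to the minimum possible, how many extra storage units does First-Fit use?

1

First-Fit: [38] [16,26] [48] [20,23] [30] [49] [25] → 7 storage units.
Total size 275 ft³; any packing needs at least ⌈275/50⌉ = 6 storage units.
An optimal packing achieves that bound: [49] [48] [38] [30,20] [26,23] [25,16] → 6 storage units.
Excess: 7 − 6 = 1.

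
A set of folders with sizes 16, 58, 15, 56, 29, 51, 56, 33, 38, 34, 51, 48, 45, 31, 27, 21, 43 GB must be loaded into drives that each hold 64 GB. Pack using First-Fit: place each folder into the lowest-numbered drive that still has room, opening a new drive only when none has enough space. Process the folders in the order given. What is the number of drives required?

12 drives

drive 1: place 16 GB, 48 GB left
drive 2: place 58 GB, 6 GB left
drive 1: place 15 GB, 33 GB left
drive 3: place 56 GB, 8 GB left
drive 1: place 29 GB, 4 GB left
drive 4: place 51 GB, 13 GB left
drive 5: place 56 GB, 8 GB left
drive 6: place 33 GB, 31 GB left
drive 7: place 38 GB, 26 GB left
drive 8: place 34 GB, 30 GB left
drive 9: place 51 GB, 13 GB left
drive 10: place 48 GB, 16 GB left
drive 11: place 45 GB, 19 GB left
drive 6: place 31 GB, 0 GB left
drive 8: place 27 GB, 3 GB left
drive 7: place 21 GB, 5 GB left
drive 12: place 43 GB, 21 GB left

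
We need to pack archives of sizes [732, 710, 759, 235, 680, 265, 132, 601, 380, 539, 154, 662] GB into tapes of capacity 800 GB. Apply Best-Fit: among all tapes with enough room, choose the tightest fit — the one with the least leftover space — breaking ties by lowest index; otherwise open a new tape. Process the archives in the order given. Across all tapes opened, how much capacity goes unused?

Put 732 GB in tape 1; 68 GB remain.
Put 710 GB in tape 2; 90 GB remain.
Put 759 GB in tape 3; 41 GB remain.
Put 235 GB in tape 4; 565 GB remain.
Put 680 GB in tape 5; 120 GB remain.
Put 265 GB in tape 4; 300 GB remain.
Put 132 GB in tape 4; 168 GB remain.
Put 601 GB in tape 6; 199 GB remain.
Put 380 GB in tape 7; 420 GB remain.
Put 539 GB in tape 8; 261 GB remain.
Put 154 GB in tape 4; 14 GB remain.
Put 662 GB in tape 9; 138 GB remain.
9 tapes × 800 GB = 7200 GB; used 5849 GB; unused 1351 GB.

1351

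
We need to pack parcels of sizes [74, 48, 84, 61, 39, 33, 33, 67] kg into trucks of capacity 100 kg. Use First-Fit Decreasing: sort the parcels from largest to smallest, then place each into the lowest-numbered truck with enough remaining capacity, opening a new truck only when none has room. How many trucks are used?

5

Sorted descending: 84, 74, 67, 61, 48, 39, 33, 33.
Put 84 kg in truck 1; 16 kg remain.
Put 74 kg in truck 2; 26 kg remain.
Put 67 kg in truck 3; 33 kg remain.
Put 61 kg in truck 4; 39 kg remain.
Put 48 kg in truck 5; 52 kg remain.
Put 39 kg in truck 4; 0 kg remain.
Put 33 kg in truck 3; 0 kg remain.
Put 33 kg in truck 5; 19 kg remain.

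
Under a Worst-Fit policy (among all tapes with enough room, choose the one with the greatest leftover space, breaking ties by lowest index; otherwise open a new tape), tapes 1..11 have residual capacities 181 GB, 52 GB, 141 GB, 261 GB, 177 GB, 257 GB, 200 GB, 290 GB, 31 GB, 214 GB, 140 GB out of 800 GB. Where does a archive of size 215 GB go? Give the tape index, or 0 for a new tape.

8

Tapes with room: tape 4 (261 GB), tape 6 (257 GB), tape 8 (290 GB).
Most room is tape 8 with 290 GB free.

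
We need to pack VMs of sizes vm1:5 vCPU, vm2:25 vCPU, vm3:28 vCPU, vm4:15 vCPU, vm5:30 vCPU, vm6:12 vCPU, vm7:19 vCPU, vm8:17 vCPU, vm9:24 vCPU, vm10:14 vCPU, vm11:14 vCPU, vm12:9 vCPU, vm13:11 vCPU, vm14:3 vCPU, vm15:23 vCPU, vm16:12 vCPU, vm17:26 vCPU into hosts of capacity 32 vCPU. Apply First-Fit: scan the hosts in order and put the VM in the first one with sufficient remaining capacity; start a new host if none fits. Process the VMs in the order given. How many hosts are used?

11 hosts

host 1: place vm1 (5 vCPU), 27 vCPU left
host 1: place vm2 (25 vCPU), 2 vCPU left
host 2: place vm3 (28 vCPU), 4 vCPU left
host 3: place vm4 (15 vCPU), 17 vCPU left
host 4: place vm5 (30 vCPU), 2 vCPU left
host 3: place vm6 (12 vCPU), 5 vCPU left
host 5: place vm7 (19 vCPU), 13 vCPU left
host 6: place vm8 (17 vCPU), 15 vCPU left
host 7: place vm9 (24 vCPU), 8 vCPU left
host 6: place vm10 (14 vCPU), 1 vCPU left
host 8: place vm11 (14 vCPU), 18 vCPU left
host 5: place vm12 (9 vCPU), 4 vCPU left
host 8: place vm13 (11 vCPU), 7 vCPU left
host 2: place vm14 (3 vCPU), 1 vCPU left
host 9: place vm15 (23 vCPU), 9 vCPU left
host 10: place vm16 (12 vCPU), 20 vCPU left
host 11: place vm17 (26 vCPU), 6 vCPU left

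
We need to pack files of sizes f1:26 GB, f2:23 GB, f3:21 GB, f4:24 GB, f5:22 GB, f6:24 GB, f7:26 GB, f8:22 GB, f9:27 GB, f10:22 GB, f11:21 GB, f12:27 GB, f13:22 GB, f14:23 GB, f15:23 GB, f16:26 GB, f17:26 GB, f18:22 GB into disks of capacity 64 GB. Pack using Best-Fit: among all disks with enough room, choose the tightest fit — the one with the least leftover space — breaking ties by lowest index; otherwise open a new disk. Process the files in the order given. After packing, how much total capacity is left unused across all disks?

149

disk 1: place f1 (26 GB), 38 GB left
disk 1: place f2 (23 GB), 15 GB left
disk 2: place f3 (21 GB), 43 GB left
disk 2: place f4 (24 GB), 19 GB left
disk 3: place f5 (22 GB), 42 GB left
disk 3: place f6 (24 GB), 18 GB left
disk 4: place f7 (26 GB), 38 GB left
disk 4: place f8 (22 GB), 16 GB left
disk 5: place f9 (27 GB), 37 GB left
disk 5: place f10 (22 GB), 15 GB left
disk 6: place f11 (21 GB), 43 GB left
disk 6: place f12 (27 GB), 16 GB left
disk 7: place f13 (22 GB), 42 GB left
disk 7: place f14 (23 GB), 19 GB left
disk 8: place f15 (23 GB), 41 GB left
disk 8: place f16 (26 GB), 15 GB left
disk 9: place f17 (26 GB), 38 GB left
disk 9: place f18 (22 GB), 16 GB left
9 disks × 64 GB = 576 GB; used 427 GB; unused 149 GB.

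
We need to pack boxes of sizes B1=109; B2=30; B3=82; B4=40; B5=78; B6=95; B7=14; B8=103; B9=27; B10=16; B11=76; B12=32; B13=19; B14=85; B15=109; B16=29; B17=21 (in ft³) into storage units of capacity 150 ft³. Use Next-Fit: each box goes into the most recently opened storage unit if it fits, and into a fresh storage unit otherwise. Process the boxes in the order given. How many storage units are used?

Put B1 (109 ft³) in storage unit 1; 41 ft³ remain.
Put B2 (30 ft³) in storage unit 1; 11 ft³ remain.
Put B3 (82 ft³) in storage unit 2; 68 ft³ remain.
Put B4 (40 ft³) in storage unit 2; 28 ft³ remain.
Put B5 (78 ft³) in storage unit 3; 72 ft³ remain.
Put B6 (95 ft³) in storage unit 4; 55 ft³ remain.
Put B7 (14 ft³) in storage unit 4; 41 ft³ remain.
Put B8 (103 ft³) in storage unit 5; 47 ft³ remain.
Put B9 (27 ft³) in storage unit 5; 20 ft³ remain.
Put B10 (16 ft³) in storage unit 5; 4 ft³ remain.
Put B11 (76 ft³) in storage unit 6; 74 ft³ remain.
Put B12 (32 ft³) in storage unit 6; 42 ft³ remain.
Put B13 (19 ft³) in storage unit 6; 23 ft³ remain.
Put B14 (85 ft³) in storage unit 7; 65 ft³ remain.
Put B15 (109 ft³) in storage unit 8; 41 ft³ remain.
Put B16 (29 ft³) in storage unit 8; 12 ft³ remain.
Put B17 (21 ft³) in storage unit 9; 129 ft³ remain.

9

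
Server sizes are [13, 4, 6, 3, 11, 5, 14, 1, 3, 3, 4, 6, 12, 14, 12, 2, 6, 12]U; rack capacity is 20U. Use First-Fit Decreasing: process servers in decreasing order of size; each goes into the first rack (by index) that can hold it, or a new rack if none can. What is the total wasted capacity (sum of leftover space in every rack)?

9

Sorted descending: 14, 14, 13, 12, 12, 12, 11, 6, 6, 6, 5, 4, 4, 3, 3, 3, 2, 1.
rack 1: place 14U, 6U left
rack 2: place 14U, 6U left
rack 3: place 13U, 7U left
rack 4: place 12U, 8U left
rack 5: place 12U, 8U left
rack 6: place 12U, 8U left
rack 7: place 11U, 9U left
rack 1: place 6U, 0U left
rack 2: place 6U, 0U left
rack 3: place 6U, 1U left
rack 4: place 5U, 3U left
rack 5: place 4U, 4U left
rack 5: place 4U, 0U left
rack 4: place 3U, 0U left
rack 6: place 3U, 5U left
rack 6: place 3U, 2U left
rack 6: place 2U, 0U left
rack 3: place 1U, 0U left
7 racks × 20U = 140U; used 131U; unused 9U.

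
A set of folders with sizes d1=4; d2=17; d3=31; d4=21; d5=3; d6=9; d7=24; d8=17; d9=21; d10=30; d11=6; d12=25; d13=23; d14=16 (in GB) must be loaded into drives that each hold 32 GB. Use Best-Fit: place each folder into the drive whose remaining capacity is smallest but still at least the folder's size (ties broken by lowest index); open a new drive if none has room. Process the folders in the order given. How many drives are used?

10

Put d1 (4 GB) in drive 1; 28 GB remain.
Put d2 (17 GB) in drive 1; 11 GB remain.
Put d3 (31 GB) in drive 2; 1 GB remain.
Put d4 (21 GB) in drive 3; 11 GB remain.
Put d5 (3 GB) in drive 1; 8 GB remain.
Put d6 (9 GB) in drive 3; 2 GB remain.
Put d7 (24 GB) in drive 4; 8 GB remain.
Put d8 (17 GB) in drive 5; 15 GB remain.
Put d9 (21 GB) in drive 6; 11 GB remain.
Put d10 (30 GB) in drive 7; 2 GB remain.
Put d11 (6 GB) in drive 1; 2 GB remain.
Put d12 (25 GB) in drive 8; 7 GB remain.
Put d13 (23 GB) in drive 9; 9 GB remain.
Put d14 (16 GB) in drive 10; 16 GB remain.
Final drives: [4,17,3,6] [31] [21,9] [24] [17] [21] [30] [25] [23] [16].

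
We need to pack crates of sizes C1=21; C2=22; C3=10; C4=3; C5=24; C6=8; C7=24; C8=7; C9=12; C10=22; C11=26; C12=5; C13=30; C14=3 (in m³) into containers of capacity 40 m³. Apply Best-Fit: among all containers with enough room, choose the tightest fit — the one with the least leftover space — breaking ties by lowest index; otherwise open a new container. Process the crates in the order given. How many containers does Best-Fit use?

Put C1 (21 m³) in container 1; 19 m³ remain.
Put C2 (22 m³) in container 2; 18 m³ remain.
Put C3 (10 m³) in container 2; 8 m³ remain.
Put C4 (3 m³) in container 2; 5 m³ remain.
Put C5 (24 m³) in container 3; 16 m³ remain.
Put C6 (8 m³) in container 3; 8 m³ remain.
Put C7 (24 m³) in container 4; 16 m³ remain.
Put C8 (7 m³) in container 3; 1 m³ remain.
Put C9 (12 m³) in container 4; 4 m³ remain.
Put C10 (22 m³) in container 5; 18 m³ remain.
Put C11 (26 m³) in container 6; 14 m³ remain.
Put C12 (5 m³) in container 2; 0 m³ remain.
Put C13 (30 m³) in container 7; 10 m³ remain.
Put C14 (3 m³) in container 4; 1 m³ remain.
Final containers: [21] [22,10,3,5] [24,8,7] [24,12,3] [22] [26] [30].

7 containers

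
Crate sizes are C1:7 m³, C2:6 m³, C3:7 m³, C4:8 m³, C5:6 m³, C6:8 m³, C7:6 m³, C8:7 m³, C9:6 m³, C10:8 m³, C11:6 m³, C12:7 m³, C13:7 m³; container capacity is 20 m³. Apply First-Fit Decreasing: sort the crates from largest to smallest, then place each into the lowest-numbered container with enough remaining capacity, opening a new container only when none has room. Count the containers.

5 containers

Sorted descending: 8, 8, 8, 7, 7, 7, 7, 7, 6, 6, 6, 6, 6.
8 m³ → container 1 (remaining 12 m³)
8 m³ → container 1 (remaining 4 m³)
8 m³ → container 2 (remaining 12 m³)
7 m³ → container 2 (remaining 5 m³)
7 m³ → container 3 (remaining 13 m³)
7 m³ → container 3 (remaining 6 m³)
7 m³ → container 4 (remaining 13 m³)
7 m³ → container 4 (remaining 6 m³)
6 m³ → container 3 (remaining 0 m³)
6 m³ → container 4 (remaining 0 m³)
6 m³ → container 5 (remaining 14 m³)
6 m³ → container 5 (remaining 8 m³)
6 m³ → container 5 (remaining 2 m³)
Final containers: [8,8] [8,7] [7,7,6] [7,7,6] [6,6,6].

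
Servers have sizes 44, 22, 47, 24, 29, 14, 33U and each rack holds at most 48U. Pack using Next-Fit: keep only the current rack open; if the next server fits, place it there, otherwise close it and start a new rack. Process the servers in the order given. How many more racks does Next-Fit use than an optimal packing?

1

Next-Fit: [44] [22] [47] [24] [29,14] [33] → 6 racks.
Total size 213U; any packing needs at least ⌈213/48⌉ = 5 racks.
An optimal packing achieves that bound: [47] [44] [33,14] [29] [24,22] → 5 racks.
Excess: 6 − 5 = 1.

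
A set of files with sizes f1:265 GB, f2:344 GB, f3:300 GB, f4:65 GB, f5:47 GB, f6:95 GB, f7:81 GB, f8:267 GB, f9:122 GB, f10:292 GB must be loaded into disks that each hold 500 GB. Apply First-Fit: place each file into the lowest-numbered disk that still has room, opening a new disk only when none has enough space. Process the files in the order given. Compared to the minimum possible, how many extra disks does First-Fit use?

0

First-Fit: [265,65,47,95] [344,81] [300,122] [267] [292] → 5 disks.
5 files exceed 250 GB (half the capacity), and no two of those can share a disk, so at least 5 disks are needed.
So 5 is already optimal.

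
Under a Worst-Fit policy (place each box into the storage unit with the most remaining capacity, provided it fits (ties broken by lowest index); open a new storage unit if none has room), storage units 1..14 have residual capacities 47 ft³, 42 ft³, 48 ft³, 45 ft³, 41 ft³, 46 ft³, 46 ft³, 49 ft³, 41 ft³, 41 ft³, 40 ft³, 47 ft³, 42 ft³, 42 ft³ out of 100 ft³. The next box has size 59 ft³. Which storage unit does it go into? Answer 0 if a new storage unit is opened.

0

No storage unit has ≥ 59 ft³ free, so a new storage unit is opened.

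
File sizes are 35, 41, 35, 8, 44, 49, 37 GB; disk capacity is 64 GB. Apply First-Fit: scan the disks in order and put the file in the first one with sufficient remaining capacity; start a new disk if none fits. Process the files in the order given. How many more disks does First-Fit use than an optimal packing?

0

First-Fit: [35,8] [41] [35] [44] [49] [37] → 6 disks.
6 files exceed 32 GB (half the capacity), and no two of those can share a disk, so at least 6 disks are needed.
So 6 is already optimal.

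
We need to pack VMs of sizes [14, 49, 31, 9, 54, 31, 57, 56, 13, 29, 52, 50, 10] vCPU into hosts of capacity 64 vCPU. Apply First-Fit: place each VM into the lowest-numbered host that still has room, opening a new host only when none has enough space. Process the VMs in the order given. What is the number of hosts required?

Put 14 vCPU in host 1; 50 vCPU remain.
Put 49 vCPU in host 1; 1 vCPU remain.
Put 31 vCPU in host 2; 33 vCPU remain.
Put 9 vCPU in host 2; 24 vCPU remain.
Put 54 vCPU in host 3; 10 vCPU remain.
Put 31 vCPU in host 4; 33 vCPU remain.
Put 57 vCPU in host 5; 7 vCPU remain.
Put 56 vCPU in host 6; 8 vCPU remain.
Put 13 vCPU in host 2; 11 vCPU remain.
Put 29 vCPU in host 4; 4 vCPU remain.
Put 52 vCPU in host 7; 12 vCPU remain.
Put 50 vCPU in host 8; 14 vCPU remain.
Put 10 vCPU in host 2; 1 vCPU remain.

8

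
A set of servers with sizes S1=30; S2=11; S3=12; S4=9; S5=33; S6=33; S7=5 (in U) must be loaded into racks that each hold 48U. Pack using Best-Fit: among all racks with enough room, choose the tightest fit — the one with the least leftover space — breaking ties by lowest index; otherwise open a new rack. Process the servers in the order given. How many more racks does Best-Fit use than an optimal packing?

Best-Fit: [30,11,5] [12,9] [33] [33] → 4 racks.
Total size 133U; any packing needs at least ⌈133/48⌉ = 3 racks.
An optimal packing achieves that bound: [33,12] [33,11] [30,9,5] → 3 racks.
Excess: 4 − 3 = 1.

1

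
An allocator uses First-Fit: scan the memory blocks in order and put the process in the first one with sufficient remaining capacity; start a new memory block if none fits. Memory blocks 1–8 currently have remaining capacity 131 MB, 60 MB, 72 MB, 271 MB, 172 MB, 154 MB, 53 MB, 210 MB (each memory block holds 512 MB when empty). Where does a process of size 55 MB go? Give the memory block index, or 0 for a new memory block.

Memory blocks with room: memory block 1 (131 MB), memory block 2 (60 MB), memory block 3 (72 MB), memory block 4 (271 MB), memory block 5 (172 MB), memory block 6 (154 MB), memory block 8 (210 MB).
The first with room is memory block 1.

1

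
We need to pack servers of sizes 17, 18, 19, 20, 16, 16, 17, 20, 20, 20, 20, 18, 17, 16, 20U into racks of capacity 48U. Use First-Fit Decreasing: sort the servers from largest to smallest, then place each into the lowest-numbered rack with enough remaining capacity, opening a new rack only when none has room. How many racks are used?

7

Sorted descending: 20, 20, 20, 20, 20, 20, 19, 18, 18, 17, 17, 17, 16, 16, 16.
20U → rack 1 (remaining 28U)
20U → rack 1 (remaining 8U)
20U → rack 2 (remaining 28U)
20U → rack 2 (remaining 8U)
20U → rack 3 (remaining 28U)
20U → rack 3 (remaining 8U)
19U → rack 4 (remaining 29U)
18U → rack 4 (remaining 11U)
18U → rack 5 (remaining 30U)
17U → rack 5 (remaining 13U)
17U → rack 6 (remaining 31U)
17U → rack 6 (remaining 14U)
16U → rack 7 (remaining 32U)
16U → rack 7 (remaining 16U)
16U → rack 7 (remaining 0U)
Final racks: [20,20] [20,20] [20,20] [19,18] [18,17] [17,17] [16,16,16].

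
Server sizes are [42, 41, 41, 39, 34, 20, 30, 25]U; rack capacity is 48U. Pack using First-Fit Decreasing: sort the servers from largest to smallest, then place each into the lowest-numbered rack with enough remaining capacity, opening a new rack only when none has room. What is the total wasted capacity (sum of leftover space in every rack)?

64

Sorted descending: 42, 41, 41, 39, 34, 30, 25, 20.
rack 1: place 42U, 6U left
rack 2: place 41U, 7U left
rack 3: place 41U, 7U left
rack 4: place 39U, 9U left
rack 5: place 34U, 14U left
rack 6: place 30U, 18U left
rack 7: place 25U, 23U left
rack 7: place 20U, 3U left
7 racks × 48U = 336U; used 272U; unused 64U.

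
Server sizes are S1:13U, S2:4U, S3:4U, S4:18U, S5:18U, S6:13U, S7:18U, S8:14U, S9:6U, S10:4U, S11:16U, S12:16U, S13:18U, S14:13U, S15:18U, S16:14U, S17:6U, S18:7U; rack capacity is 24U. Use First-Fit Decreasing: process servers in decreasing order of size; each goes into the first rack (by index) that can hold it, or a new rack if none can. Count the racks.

12

Sorted descending: 18, 18, 18, 18, 18, 16, 16, 14, 14, 13, 13, 13, 7, 6, 6, 4, 4, 4.
rack 1: place 18U, 6U left
rack 2: place 18U, 6U left
rack 3: place 18U, 6U left
rack 4: place 18U, 6U left
rack 5: place 18U, 6U left
rack 6: place 16U, 8U left
rack 7: place 16U, 8U left
rack 8: place 14U, 10U left
rack 9: place 14U, 10U left
rack 10: place 13U, 11U left
rack 11: place 13U, 11U left
rack 12: place 13U, 11U left
rack 6: place 7U, 1U left
rack 1: place 6U, 0U left
rack 2: place 6U, 0U left
rack 3: place 4U, 2U left
rack 4: place 4U, 2U left
rack 5: place 4U, 2U left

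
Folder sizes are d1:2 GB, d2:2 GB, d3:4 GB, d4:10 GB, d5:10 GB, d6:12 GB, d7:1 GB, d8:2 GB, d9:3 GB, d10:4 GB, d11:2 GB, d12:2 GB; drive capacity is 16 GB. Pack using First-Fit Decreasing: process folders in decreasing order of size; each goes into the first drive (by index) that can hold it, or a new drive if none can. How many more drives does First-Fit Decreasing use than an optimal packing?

First-Fit Decreasing: [12,4] [10,4,2] [10,3,2,1] [2,2,2] → 4 drives.
Total size 54 GB; any packing needs at least ⌈54/16⌉ = 4 drives.
So 4 is already optimal.

0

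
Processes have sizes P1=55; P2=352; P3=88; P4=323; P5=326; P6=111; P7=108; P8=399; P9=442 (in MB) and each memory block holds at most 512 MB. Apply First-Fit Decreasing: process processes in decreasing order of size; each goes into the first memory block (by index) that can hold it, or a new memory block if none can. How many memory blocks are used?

Sorted descending: 442, 399, 352, 326, 323, 111, 108, 88, 55.
memory block 1: place 442 MB, 70 MB left
memory block 2: place 399 MB, 113 MB left
memory block 3: place 352 MB, 160 MB left
memory block 4: place 326 MB, 186 MB left
memory block 5: place 323 MB, 189 MB left
memory block 2: place 111 MB, 2 MB left
memory block 3: place 108 MB, 52 MB left
memory block 4: place 88 MB, 98 MB left
memory block 1: place 55 MB, 15 MB left

5 memory blocks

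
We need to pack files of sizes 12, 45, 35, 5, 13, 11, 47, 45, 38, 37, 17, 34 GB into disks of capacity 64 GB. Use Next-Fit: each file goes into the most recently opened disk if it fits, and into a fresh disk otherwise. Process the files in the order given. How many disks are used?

7 disks

disk 1: place 12 GB, 52 GB left
disk 1: place 45 GB, 7 GB left
disk 2: place 35 GB, 29 GB left
disk 2: place 5 GB, 24 GB left
disk 2: place 13 GB, 11 GB left
disk 2: place 11 GB, 0 GB left
disk 3: place 47 GB, 17 GB left
disk 4: place 45 GB, 19 GB left
disk 5: place 38 GB, 26 GB left
disk 6: place 37 GB, 27 GB left
disk 6: place 17 GB, 10 GB left
disk 7: place 34 GB, 30 GB left
Final disks: [12,45] [35,5,13,11] [47] [45] [38] [37,17] [34].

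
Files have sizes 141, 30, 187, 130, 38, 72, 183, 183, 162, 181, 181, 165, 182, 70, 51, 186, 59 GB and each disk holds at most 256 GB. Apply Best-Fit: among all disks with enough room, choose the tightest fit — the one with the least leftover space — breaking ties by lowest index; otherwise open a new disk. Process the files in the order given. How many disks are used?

disk 1: place 141 GB, 115 GB left
disk 1: place 30 GB, 85 GB left
disk 2: place 187 GB, 69 GB left
disk 3: place 130 GB, 126 GB left
disk 2: place 38 GB, 31 GB left
disk 1: place 72 GB, 13 GB left
disk 4: place 183 GB, 73 GB left
disk 5: place 183 GB, 73 GB left
disk 6: place 162 GB, 94 GB left
disk 7: place 181 GB, 75 GB left
disk 8: place 181 GB, 75 GB left
disk 9: place 165 GB, 91 GB left
disk 10: place 182 GB, 74 GB left
disk 4: place 70 GB, 3 GB left
disk 5: place 51 GB, 22 GB left
disk 11: place 186 GB, 70 GB left
disk 11: place 59 GB, 11 GB left
Final disks: [141,30,72] [187,38] [130] [183,70] [183,51] [162] [181] [181] [165] [182] [186,59].

11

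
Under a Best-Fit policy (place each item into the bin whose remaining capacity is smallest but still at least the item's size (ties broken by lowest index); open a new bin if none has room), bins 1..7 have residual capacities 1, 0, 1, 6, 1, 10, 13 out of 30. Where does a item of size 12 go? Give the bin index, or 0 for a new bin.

Bins with room: bin 7 (13).
Tightest fit is bin 7 with 13 free.

7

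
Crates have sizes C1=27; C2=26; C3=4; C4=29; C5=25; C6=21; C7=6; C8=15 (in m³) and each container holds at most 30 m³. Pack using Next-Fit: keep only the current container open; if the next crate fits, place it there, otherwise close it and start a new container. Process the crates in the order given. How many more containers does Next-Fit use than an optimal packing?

0

Next-Fit: [27] [26,4] [29] [25] [21,6] [15] → 6 containers.
Total size 153 m³; any packing needs at least ⌈153/30⌉ = 6 containers.
So 6 is already optimal.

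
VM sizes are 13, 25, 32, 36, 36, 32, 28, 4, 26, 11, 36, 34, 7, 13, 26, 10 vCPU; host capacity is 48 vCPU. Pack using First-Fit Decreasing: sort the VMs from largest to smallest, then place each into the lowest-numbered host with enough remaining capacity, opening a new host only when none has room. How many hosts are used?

10

Sorted descending: 36, 36, 36, 34, 32, 32, 28, 26, 26, 25, 13, 13, 11, 10, 7, 4.
host 1: place 36 vCPU, 12 vCPU left
host 2: place 36 vCPU, 12 vCPU left
host 3: place 36 vCPU, 12 vCPU left
host 4: place 34 vCPU, 14 vCPU left
host 5: place 32 vCPU, 16 vCPU left
host 6: place 32 vCPU, 16 vCPU left
host 7: place 28 vCPU, 20 vCPU left
host 8: place 26 vCPU, 22 vCPU left
host 9: place 26 vCPU, 22 vCPU left
host 10: place 25 vCPU, 23 vCPU left
host 4: place 13 vCPU, 1 vCPU left
host 5: place 13 vCPU, 3 vCPU left
host 1: place 11 vCPU, 1 vCPU left
host 2: place 10 vCPU, 2 vCPU left
host 3: place 7 vCPU, 5 vCPU left
host 3: place 4 vCPU, 1 vCPU left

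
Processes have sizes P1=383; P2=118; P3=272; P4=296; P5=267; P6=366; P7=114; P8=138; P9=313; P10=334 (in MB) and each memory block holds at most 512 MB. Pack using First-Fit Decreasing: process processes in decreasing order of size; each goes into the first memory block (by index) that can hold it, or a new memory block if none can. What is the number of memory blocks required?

Sorted descending: 383, 366, 334, 313, 296, 272, 267, 138, 118, 114.
Put 383 MB in memory block 1; 129 MB remain.
Put 366 MB in memory block 2; 146 MB remain.
Put 334 MB in memory block 3; 178 MB remain.
Put 313 MB in memory block 4; 199 MB remain.
Put 296 MB in memory block 5; 216 MB remain.
Put 272 MB in memory block 6; 240 MB remain.
Put 267 MB in memory block 7; 245 MB remain.
Put 138 MB in memory block 2; 8 MB remain.
Put 118 MB in memory block 1; 11 MB remain.
Put 114 MB in memory block 3; 64 MB remain.
Final memory blocks: [383,118] [366,138] [334,114] [313] [296] [272] [267].

7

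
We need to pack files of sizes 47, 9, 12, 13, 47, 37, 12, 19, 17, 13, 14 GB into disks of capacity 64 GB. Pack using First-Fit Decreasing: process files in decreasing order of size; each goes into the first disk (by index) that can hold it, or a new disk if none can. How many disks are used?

Sorted descending: 47, 47, 37, 19, 17, 14, 13, 13, 12, 12, 9.
disk 1: place 47 GB, 17 GB left
disk 2: place 47 GB, 17 GB left
disk 3: place 37 GB, 27 GB left
disk 3: place 19 GB, 8 GB left
disk 1: place 17 GB, 0 GB left
disk 2: place 14 GB, 3 GB left
disk 4: place 13 GB, 51 GB left
disk 4: place 13 GB, 38 GB left
disk 4: place 12 GB, 26 GB left
disk 4: place 12 GB, 14 GB left
disk 4: place 9 GB, 5 GB left

4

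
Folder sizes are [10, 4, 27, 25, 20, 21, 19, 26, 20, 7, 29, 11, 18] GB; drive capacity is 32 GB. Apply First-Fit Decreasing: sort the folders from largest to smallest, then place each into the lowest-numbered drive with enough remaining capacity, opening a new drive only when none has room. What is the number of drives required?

9 drives

Sorted descending: 29, 27, 26, 25, 21, 20, 20, 19, 18, 11, 10, 7, 4.
29 GB → drive 1 (remaining 3 GB)
27 GB → drive 2 (remaining 5 GB)
26 GB → drive 3 (remaining 6 GB)
25 GB → drive 4 (remaining 7 GB)
21 GB → drive 5 (remaining 11 GB)
20 GB → drive 6 (remaining 12 GB)
20 GB → drive 7 (remaining 12 GB)
19 GB → drive 8 (remaining 13 GB)
18 GB → drive 9 (remaining 14 GB)
11 GB → drive 5 (remaining 0 GB)
10 GB → drive 6 (remaining 2 GB)
7 GB → drive 4 (remaining 0 GB)
4 GB → drive 2 (remaining 1 GB)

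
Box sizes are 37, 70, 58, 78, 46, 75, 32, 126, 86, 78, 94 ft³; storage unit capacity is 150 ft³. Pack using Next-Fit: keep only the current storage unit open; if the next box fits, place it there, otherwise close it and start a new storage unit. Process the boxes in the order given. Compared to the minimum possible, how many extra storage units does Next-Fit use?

Next-Fit: [37,70] [58,78] [46,75] [32] [126] [86] [78] [94] → 8 storage units.
Total size 780 ft³; any packing needs at least ⌈780/150⌉ = 6 storage units.
An optimal packing achieves that bound: [126] [94,46] [86,58] [78,70] [78,37,32] [75] → 6 storage units.
Excess: 8 − 6 = 2.

2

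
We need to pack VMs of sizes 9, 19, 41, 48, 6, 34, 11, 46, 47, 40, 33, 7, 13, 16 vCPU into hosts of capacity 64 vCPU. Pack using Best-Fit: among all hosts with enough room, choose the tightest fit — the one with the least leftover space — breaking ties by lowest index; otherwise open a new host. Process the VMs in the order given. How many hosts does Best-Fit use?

7

host 1: place 9 vCPU, 55 vCPU left
host 1: place 19 vCPU, 36 vCPU left
host 2: place 41 vCPU, 23 vCPU left
host 3: place 48 vCPU, 16 vCPU left
host 3: place 6 vCPU, 10 vCPU left
host 1: place 34 vCPU, 2 vCPU left
host 2: place 11 vCPU, 12 vCPU left
host 4: place 46 vCPU, 18 vCPU left
host 5: place 47 vCPU, 17 vCPU left
host 6: place 40 vCPU, 24 vCPU left
host 7: place 33 vCPU, 31 vCPU left
host 3: place 7 vCPU, 3 vCPU left
host 5: place 13 vCPU, 4 vCPU left
host 4: place 16 vCPU, 2 vCPU left
Final hosts: [9,19,34] [41,11] [48,6,7] [46,16] [47,13] [40] [33].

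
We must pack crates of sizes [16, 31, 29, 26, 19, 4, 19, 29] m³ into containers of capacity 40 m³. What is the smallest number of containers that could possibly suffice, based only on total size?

5 containers

Total size = 16 + 31 + 29 + 26 + 19 + 4 + 19 + 29 = 173 m³.
⌈173 / 40⌉ = 5.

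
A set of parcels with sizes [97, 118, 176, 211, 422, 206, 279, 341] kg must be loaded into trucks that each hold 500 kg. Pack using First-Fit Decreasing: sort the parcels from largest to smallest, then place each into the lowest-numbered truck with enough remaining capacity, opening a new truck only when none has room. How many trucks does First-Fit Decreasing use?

Sorted descending: 422, 341, 279, 211, 206, 176, 118, 97.
422 kg → truck 1 (remaining 78 kg)
341 kg → truck 2 (remaining 159 kg)
279 kg → truck 3 (remaining 221 kg)
211 kg → truck 3 (remaining 10 kg)
206 kg → truck 4 (remaining 294 kg)
176 kg → truck 4 (remaining 118 kg)
118 kg → truck 2 (remaining 41 kg)
97 kg → truck 4 (remaining 21 kg)
Final trucks: [422] [341,118] [279,211] [206,176,97].

4 trucks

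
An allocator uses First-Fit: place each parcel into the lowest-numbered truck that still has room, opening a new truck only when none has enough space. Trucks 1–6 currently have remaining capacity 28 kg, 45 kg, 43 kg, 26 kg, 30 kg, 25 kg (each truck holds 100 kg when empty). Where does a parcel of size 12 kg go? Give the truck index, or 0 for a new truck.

Trucks with room: truck 1 (28 kg), truck 2 (45 kg), truck 3 (43 kg), truck 4 (26 kg), truck 5 (30 kg), truck 6 (25 kg).
The first with room is truck 1.

1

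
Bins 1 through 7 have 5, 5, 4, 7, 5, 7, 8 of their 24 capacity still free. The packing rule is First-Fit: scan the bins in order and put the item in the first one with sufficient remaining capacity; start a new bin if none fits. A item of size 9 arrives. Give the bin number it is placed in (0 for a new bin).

No bin has ≥ 9 free, so a new bin is opened.

0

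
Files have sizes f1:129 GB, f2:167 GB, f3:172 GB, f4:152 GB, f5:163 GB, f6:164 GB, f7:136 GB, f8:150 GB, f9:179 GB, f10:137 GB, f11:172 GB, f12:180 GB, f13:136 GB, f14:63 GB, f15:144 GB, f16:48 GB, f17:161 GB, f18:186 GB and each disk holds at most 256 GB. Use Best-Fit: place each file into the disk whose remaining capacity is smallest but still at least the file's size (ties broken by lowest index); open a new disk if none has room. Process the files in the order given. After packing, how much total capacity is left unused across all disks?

1457

disk 1: place f1 (129 GB), 127 GB left
disk 2: place f2 (167 GB), 89 GB left
disk 3: place f3 (172 GB), 84 GB left
disk 4: place f4 (152 GB), 104 GB left
disk 5: place f5 (163 GB), 93 GB left
disk 6: place f6 (164 GB), 92 GB left
disk 7: place f7 (136 GB), 120 GB left
disk 8: place f8 (150 GB), 106 GB left
disk 9: place f9 (179 GB), 77 GB left
disk 10: place f10 (137 GB), 119 GB left
disk 11: place f11 (172 GB), 84 GB left
disk 12: place f12 (180 GB), 76 GB left
disk 13: place f13 (136 GB), 120 GB left
disk 12: place f14 (63 GB), 13 GB left
disk 14: place f15 (144 GB), 112 GB left
disk 9: place f16 (48 GB), 29 GB left
disk 15: place f17 (161 GB), 95 GB left
disk 16: place f18 (186 GB), 70 GB left
16 disks × 256 GB = 4096 GB; used 2639 GB; unused 1457 GB.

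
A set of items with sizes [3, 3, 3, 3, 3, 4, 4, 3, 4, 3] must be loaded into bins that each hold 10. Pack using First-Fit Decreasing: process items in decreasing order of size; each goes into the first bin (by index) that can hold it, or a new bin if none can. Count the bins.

4

Sorted descending: 4, 4, 4, 3, 3, 3, 3, 3, 3, 3.
4 → bin 1 (remaining 6)
4 → bin 1 (remaining 2)
4 → bin 2 (remaining 6)
3 → bin 2 (remaining 3)
3 → bin 2 (remaining 0)
3 → bin 3 (remaining 7)
3 → bin 3 (remaining 4)
3 → bin 3 (remaining 1)
3 → bin 4 (remaining 7)
3 → bin 4 (remaining 4)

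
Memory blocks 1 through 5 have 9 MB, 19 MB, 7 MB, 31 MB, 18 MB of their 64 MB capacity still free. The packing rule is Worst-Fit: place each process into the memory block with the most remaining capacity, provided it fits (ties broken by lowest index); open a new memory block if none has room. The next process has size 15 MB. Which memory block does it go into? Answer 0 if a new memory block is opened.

Memory blocks with room: memory block 2 (19 MB), memory block 4 (31 MB), memory block 5 (18 MB).
Most room is memory block 4 with 31 MB free.

4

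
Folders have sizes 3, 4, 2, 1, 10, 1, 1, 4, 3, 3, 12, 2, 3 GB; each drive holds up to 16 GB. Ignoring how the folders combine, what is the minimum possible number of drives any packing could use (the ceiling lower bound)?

4

Total size = 3 + 4 + 2 + 1 + 10 + 1 + 1 + 4 + 3 + 3 + 12 + 2 + 3 = 49 GB.
⌈49 / 16⌉ = 4.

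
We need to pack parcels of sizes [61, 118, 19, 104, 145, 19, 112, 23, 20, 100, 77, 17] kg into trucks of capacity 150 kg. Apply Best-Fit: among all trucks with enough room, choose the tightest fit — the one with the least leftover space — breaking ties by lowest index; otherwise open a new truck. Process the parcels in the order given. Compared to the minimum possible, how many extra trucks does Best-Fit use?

0

Best-Fit: [61,77] [118,19] [104,19,23] [145] [112,20,17] [100] → 6 trucks.
Total size 815 kg; any packing needs at least ⌈815/150⌉ = 6 trucks.
So 6 is already optimal.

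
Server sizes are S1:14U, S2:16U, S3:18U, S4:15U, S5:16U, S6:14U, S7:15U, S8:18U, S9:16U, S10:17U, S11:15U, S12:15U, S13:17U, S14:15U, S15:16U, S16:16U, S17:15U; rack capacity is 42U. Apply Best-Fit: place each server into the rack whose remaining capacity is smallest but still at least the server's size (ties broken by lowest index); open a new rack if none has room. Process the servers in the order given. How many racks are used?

9

S1 (14U) → rack 1 (remaining 28U)
S2 (16U) → rack 1 (remaining 12U)
S3 (18U) → rack 2 (remaining 24U)
S4 (15U) → rack 2 (remaining 9U)
S5 (16U) → rack 3 (remaining 26U)
S6 (14U) → rack 3 (remaining 12U)
S7 (15U) → rack 4 (remaining 27U)
S8 (18U) → rack 4 (remaining 9U)
S9 (16U) → rack 5 (remaining 26U)
S10 (17U) → rack 5 (remaining 9U)
S11 (15U) → rack 6 (remaining 27U)
S12 (15U) → rack 6 (remaining 12U)
S13 (17U) → rack 7 (remaining 25U)
S14 (15U) → rack 7 (remaining 10U)
S15 (16U) → rack 8 (remaining 26U)
S16 (16U) → rack 8 (remaining 10U)
S17 (15U) → rack 9 (remaining 27U)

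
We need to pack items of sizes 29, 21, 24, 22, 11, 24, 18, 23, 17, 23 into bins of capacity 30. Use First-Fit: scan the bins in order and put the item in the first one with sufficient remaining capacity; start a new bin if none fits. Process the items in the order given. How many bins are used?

9 bins

29 → bin 1 (remaining 1)
21 → bin 2 (remaining 9)
24 → bin 3 (remaining 6)
22 → bin 4 (remaining 8)
11 → bin 5 (remaining 19)
24 → bin 6 (remaining 6)
18 → bin 5 (remaining 1)
23 → bin 7 (remaining 7)
17 → bin 8 (remaining 13)
23 → bin 9 (remaining 7)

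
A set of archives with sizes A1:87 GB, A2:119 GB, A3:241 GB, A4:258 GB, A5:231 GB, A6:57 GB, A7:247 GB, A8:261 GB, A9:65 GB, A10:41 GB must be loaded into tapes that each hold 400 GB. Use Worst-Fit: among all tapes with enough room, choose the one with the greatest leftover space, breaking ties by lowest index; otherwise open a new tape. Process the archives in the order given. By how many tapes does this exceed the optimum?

Worst-Fit: [87,119,57] [241,41] [258] [231,65] [247] [261] → 6 tapes.
Total size 1607 GB; any packing needs at least ⌈1607/400⌉ = 5 tapes.
An optimal packing achieves that bound: [261,119] [258,87,41] [247,65,57] [241] [231] → 5 tapes.
Excess: 6 − 5 = 1.

1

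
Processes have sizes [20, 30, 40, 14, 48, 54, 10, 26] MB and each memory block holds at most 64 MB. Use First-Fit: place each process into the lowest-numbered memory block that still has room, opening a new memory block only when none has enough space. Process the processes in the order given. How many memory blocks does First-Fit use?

Put 20 MB in memory block 1; 44 MB remain.
Put 30 MB in memory block 1; 14 MB remain.
Put 40 MB in memory block 2; 24 MB remain.
Put 14 MB in memory block 1; 0 MB remain.
Put 48 MB in memory block 3; 16 MB remain.
Put 54 MB in memory block 4; 10 MB remain.
Put 10 MB in memory block 2; 14 MB remain.
Put 26 MB in memory block 5; 38 MB remain.
Final memory blocks: [20,30,14] [40,10] [48] [54] [26].

5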